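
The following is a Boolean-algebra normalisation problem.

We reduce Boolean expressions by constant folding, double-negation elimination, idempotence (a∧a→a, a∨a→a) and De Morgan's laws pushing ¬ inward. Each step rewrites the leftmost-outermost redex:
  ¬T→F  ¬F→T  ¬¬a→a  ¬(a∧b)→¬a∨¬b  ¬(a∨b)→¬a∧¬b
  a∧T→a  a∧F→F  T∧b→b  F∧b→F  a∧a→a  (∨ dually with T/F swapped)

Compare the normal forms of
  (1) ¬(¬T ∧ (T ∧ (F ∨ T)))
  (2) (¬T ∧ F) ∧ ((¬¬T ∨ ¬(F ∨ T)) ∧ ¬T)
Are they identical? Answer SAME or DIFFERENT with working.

Term A:
  start: ¬(¬T ∧ (T ∧ (F ∨ T)))
  [1] ¬¬T ∨ ¬(T ∧ (F ∨ T))
  [2] T ∨ ¬(T ∧ (F ∨ T))
  [3] T

Term B:
  start: (¬T ∧ F) ∧ ((¬¬T ∨ ¬(F ∨ T)) ∧ ¬T)
  [1] F ∧ ((¬¬T ∨ ¬(F ∨ T)) ∧ ¬T)
  [2] F

Answer: DIFFERENT — A ⇓ T, B ⇓ F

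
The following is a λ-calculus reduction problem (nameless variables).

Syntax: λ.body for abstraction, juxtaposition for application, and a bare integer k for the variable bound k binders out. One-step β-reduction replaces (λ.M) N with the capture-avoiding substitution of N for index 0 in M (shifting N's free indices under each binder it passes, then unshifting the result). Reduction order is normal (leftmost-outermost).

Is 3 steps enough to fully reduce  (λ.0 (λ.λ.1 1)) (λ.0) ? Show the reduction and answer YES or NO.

Answer: YES — reaches normal form λ.λ.1 1 in 2 ≤ 3 steps

Reduction:
  start: (λ.0 (λ.λ.1 1)) (λ.0)
  [1] (λ.0) (λ.λ.1 1)
  [2] λ.λ.1 1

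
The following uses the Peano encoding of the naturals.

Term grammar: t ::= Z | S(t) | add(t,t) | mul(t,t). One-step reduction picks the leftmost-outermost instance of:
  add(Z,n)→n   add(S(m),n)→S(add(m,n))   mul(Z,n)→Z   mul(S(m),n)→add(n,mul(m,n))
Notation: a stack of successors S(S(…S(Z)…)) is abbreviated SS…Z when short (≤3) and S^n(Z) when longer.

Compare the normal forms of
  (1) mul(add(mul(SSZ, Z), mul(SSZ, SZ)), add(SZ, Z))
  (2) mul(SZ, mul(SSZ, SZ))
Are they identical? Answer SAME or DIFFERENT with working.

Answer: SAME — A ⇓ SSZ, B ⇓ SSZ

Working:
Term A:
  start: mul(add(mul(SSZ, Z), mul(SSZ, SZ)), add(SZ, Z))
  step 1: mul(add(add(Z, mul(SZ, Z)), mul(SSZ, SZ)), add(SZ, Z))
  step 2: mul(add(mul(SZ, Z), mul(SSZ, SZ)), add(SZ, Z))
  step 3: mul(add(add(Z, mul(Z, Z)), mul(SSZ, SZ)), add(SZ, Z))
  step 4: mul(add(mul(Z, Z), mul(SSZ, SZ)), add(SZ, Z))
  step 5: mul(add(Z, mul(SSZ, SZ)), add(SZ, Z))
  step 6: mul(mul(SSZ, SZ), add(SZ, Z))
  step 7: mul(add(SZ, mul(SZ, SZ)), add(SZ, Z))
  step 8: mul(S(add(Z, mul(SZ, SZ))), add(SZ, Z))
  step 9: add(add(SZ, Z), mul(add(Z, mul(SZ, SZ)), add(SZ, Z)))
  step 10: add(S(add(Z, Z)), mul(add(Z, mul(SZ, SZ)), add(SZ, Z)))
  step 11: S(add(add(Z, Z), mul(add(Z, mul(SZ, SZ)), add(SZ, Z))))
  step 12: S(add(Z, mul(add(Z, mul(SZ, SZ)), add(SZ, Z))))
  step 13: S(mul(add(Z, mul(SZ, SZ)), add(SZ, Z)))
  step 14: S(mul(mul(SZ, SZ), add(SZ, Z)))
  step 15: S(mul(add(SZ, mul(Z, SZ)), add(SZ, Z)))
  step 16: S(mul(S(add(Z, mul(Z, SZ))), add(SZ, Z)))
  step 17: S(add(add(SZ, Z), mul(add(Z, mul(Z, SZ)), add(SZ, Z))))
  step 18: S(add(S(add(Z, Z)), mul(add(Z, mul(Z, SZ)), add(SZ, Z))))
  step 19: S(S(add(add(Z, Z), mul(add(Z, mul(Z, SZ)), add(SZ, Z)))))
  step 20: S(S(add(Z, mul(add(Z, mul(Z, SZ)), add(SZ, Z)))))
  step 21: S(S(mul(add(Z, mul(Z, SZ)), add(SZ, Z))))
  step 22: S(S(mul(mul(Z, SZ), add(SZ, Z))))
  step 23: S(S(mul(Z, add(SZ, Z))))
  step 24: SSZ

Term B:
  start: mul(SZ, mul(SSZ, SZ))
  step 1: add(mul(SSZ, SZ), mul(Z, mul(SSZ, SZ)))
  step 2: add(add(SZ, mul(SZ, SZ)), mul(Z, mul(SSZ, SZ)))
  step 3: add(S(add(Z, mul(SZ, SZ))), mul(Z, mul(SSZ, SZ)))
  step 4: S(add(add(Z, mul(SZ, SZ)), mul(Z, mul(SSZ, SZ))))
  step 5: S(add(mul(SZ, SZ), mul(Z, mul(SSZ, SZ))))
  step 6: S(add(add(SZ, mul(Z, SZ)), mul(Z, mul(SSZ, SZ))))
  step 7: S(add(S(add(Z, mul(Z, SZ))), mul(Z, mul(SSZ, SZ))))
  step 8: S(S(add(add(Z, mul(Z, SZ)), mul(Z, mul(SSZ, SZ)))))
  step 9: S(S(add(mul(Z, SZ), mul(Z, mul(SSZ, SZ)))))
  step 10: S(S(add(Z, mul(Z, mul(SSZ, SZ)))))
  step 11: S(S(mul(Z, mul(SSZ, SZ))))
  step 12: SSZ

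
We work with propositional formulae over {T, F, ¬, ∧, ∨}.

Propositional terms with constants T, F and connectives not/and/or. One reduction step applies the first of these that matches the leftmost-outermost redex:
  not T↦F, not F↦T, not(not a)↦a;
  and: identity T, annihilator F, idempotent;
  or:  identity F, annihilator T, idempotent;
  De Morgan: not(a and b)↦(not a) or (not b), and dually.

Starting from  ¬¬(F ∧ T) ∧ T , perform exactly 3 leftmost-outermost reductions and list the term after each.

Answer: after 3 steps: F

Derivation:
  start: ¬¬(F ∧ T) ∧ T
  step 1: ¬¬(F ∧ T)
  step 2: F ∧ T
  step 3: F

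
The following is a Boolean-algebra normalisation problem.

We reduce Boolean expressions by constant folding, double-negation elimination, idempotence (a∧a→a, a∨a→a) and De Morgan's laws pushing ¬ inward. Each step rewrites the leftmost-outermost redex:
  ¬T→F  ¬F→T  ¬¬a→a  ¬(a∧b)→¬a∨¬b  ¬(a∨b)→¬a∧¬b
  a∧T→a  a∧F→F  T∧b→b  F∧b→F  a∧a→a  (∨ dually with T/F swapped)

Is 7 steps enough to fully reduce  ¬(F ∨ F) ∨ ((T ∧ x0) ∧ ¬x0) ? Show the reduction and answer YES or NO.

Answer: YES — reaches normal form T in 4 ≤ 7 steps

Working:
  start: ¬(F ∨ F) ∨ ((T ∧ x0) ∧ ¬x0)
  step 1: (¬F ∧ ¬F) ∨ ((T ∧ x0) ∧ ¬x0)
  step 2: ¬F ∨ ((T ∧ x0) ∧ ¬x0)
  step 3: T ∨ ((T ∧ x0) ∧ ¬x0)
  step 4: T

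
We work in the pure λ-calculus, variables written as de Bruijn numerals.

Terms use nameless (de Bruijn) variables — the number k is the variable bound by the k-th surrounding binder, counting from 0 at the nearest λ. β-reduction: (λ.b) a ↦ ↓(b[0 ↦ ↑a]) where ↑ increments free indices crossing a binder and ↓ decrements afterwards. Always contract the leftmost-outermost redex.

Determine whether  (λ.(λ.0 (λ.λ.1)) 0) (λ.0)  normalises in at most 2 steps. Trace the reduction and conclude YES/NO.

Answer: NO — after 2 steps the term is (λ.0) (λ.λ.1), not yet normal

Working:
  start: (λ.(λ.0 (λ.λ.1)) 0) (λ.0)
  [1] (λ.0 (λ.λ.1)) (λ.0)
  [2] (λ.0) (λ.λ.1)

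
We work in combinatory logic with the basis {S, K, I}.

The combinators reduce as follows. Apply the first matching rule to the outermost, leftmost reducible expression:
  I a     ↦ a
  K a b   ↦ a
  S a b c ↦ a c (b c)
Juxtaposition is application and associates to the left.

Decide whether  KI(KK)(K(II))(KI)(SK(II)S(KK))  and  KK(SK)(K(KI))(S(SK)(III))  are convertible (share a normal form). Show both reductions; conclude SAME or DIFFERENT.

Answer: DIFFERENT — A ⇓ S(KK), B ⇓ K(KI)

Reduction:
Term A:
  start: KI(KK)(K(II))(KI)(SK(II)S(KK))
  [1] I(K(II))(KI)(SK(II)S(KK))
  [2] K(II)(KI)(SK(II)S(KK))
  [3] II(SK(II)S(KK))
  [4] I(SK(II)S(KK))
  [5] SK(II)S(KK)
  [6] KS(IIS)(KK)
  [7] S(KK)

Term B:
  start: KK(SK)(K(KI))(S(SK)(III))
  [1] K(K(KI))(S(SK)(III))
  [2] K(KI)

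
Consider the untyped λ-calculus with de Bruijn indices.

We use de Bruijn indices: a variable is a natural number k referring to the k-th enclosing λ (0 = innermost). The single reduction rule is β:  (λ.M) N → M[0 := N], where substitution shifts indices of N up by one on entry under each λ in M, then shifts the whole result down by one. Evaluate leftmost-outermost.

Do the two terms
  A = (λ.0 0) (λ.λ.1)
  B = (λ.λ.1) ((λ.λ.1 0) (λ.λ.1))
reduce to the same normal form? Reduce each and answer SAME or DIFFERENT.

Answer: SAME — A ⇓ λ.λ.λ.1, B ⇓ λ.λ.λ.1

Derivation:
Term A:
  start: (λ.0 0) (λ.λ.1)
  [1] (λ.λ.1) (λ.λ.1)
  [2] λ.λ.λ.1

Term B:
  start: (λ.λ.1) ((λ.λ.1 0) (λ.λ.1))
  [1] λ.(λ.λ.1 0) (λ.λ.1)
  [2] λ.λ.(λ.λ.1) 0
  [3] λ.λ.λ.1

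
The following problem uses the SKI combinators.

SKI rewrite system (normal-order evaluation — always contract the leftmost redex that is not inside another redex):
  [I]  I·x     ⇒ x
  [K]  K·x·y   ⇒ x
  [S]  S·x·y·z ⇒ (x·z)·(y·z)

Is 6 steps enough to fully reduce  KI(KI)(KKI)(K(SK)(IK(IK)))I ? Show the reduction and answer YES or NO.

Answer: YES — reaches normal form SK in 5 ≤ 6 steps

Derivation:
  start: KI(KI)(KKI)(K(SK)(IK(IK)))I
  step 1: I(KKI)(K(SK)(IK(IK)))I
  step 2: KKI(K(SK)(IK(IK)))I
  step 3: K(K(SK)(IK(IK)))I
  step 4: K(SK)(IK(IK))
  step 5: SK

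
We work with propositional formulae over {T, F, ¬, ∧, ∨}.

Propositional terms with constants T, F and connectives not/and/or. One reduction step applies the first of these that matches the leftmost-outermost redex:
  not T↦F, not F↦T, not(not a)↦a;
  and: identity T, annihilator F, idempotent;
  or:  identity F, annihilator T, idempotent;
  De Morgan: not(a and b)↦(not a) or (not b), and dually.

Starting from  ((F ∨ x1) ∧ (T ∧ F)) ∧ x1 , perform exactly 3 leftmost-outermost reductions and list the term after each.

Answer: after 3 steps: F ∧ x1

Derivation:
  start: ((F ∨ x1) ∧ (T ∧ F)) ∧ x1
  step 1: (x1 ∧ (T ∧ F)) ∧ x1
  step 2: (x1 ∧ F) ∧ x1
  step 3: F ∧ x1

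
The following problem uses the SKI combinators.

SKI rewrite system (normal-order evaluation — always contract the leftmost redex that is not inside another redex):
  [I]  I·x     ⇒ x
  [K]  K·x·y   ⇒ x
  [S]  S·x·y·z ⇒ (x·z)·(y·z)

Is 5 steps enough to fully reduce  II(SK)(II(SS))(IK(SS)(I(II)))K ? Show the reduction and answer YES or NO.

Answer: NO — after 5 steps the term is K(SS)(I(II))K, not yet normal

Working:
  start: II(SK)(II(SS))(IK(SS)(I(II)))K
  step 1: I(SK)(II(SS))(IK(SS)(I(II)))K
  step 2: SK(II(SS))(IK(SS)(I(II)))K
  step 3: K(IK(SS)(I(II)))(II(SS)(IK(SS)(I(II))))K
  step 4: IK(SS)(I(II))K
  step 5: K(SS)(I(II))K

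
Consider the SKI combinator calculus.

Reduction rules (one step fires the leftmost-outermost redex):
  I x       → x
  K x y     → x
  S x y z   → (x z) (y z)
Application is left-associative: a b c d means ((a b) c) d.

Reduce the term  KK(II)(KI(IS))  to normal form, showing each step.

Answer: normal form = KI  (in 2 steps)

Reduction:
  start: KK(II)(KI(IS))
  →1  K(KI(IS))
  →2  KI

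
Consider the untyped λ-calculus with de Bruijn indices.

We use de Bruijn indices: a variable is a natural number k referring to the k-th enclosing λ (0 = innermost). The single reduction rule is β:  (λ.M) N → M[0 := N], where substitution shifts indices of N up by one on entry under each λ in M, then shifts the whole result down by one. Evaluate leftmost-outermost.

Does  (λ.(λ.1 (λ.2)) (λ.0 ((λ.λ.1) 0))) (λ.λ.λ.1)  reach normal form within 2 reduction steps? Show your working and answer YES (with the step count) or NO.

Answer: NO — after 2 steps the term is (λ.λ.λ.1) (λ.λ.λ.λ.1), not yet normal

Derivation:
  start: (λ.(λ.1 (λ.2)) (λ.0 ((λ.λ.1) 0))) (λ.λ.λ.1)
  →1  (λ.(λ.λ.λ.1) (λ.λ.λ.λ.1)) (λ.0 ((λ.λ.1) 0))
  →2  (λ.λ.λ.1) (λ.λ.λ.λ.1)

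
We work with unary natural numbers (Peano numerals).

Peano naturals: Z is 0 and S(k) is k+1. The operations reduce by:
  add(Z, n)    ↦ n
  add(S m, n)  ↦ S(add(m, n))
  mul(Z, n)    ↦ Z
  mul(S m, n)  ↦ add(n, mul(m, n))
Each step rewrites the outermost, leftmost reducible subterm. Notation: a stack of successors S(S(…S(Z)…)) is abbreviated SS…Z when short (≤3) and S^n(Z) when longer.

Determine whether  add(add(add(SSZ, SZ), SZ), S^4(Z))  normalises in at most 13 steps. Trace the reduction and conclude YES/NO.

Answer: YES — reaches normal form S^8(Z) in 12 ≤ 13 steps

Working:
  start: add(add(add(SSZ, SZ), SZ), S^4(Z))
  →1  add(add(S(add(SZ, SZ)), SZ), S^4(Z))
  →2  add(S(add(add(SZ, SZ), SZ)), S^4(Z))
  →3  S(add(add(add(SZ, SZ), SZ), S^4(Z)))
  →4  S(add(add(S(add(Z, SZ)), SZ), S^4(Z)))
  →5  S(add(S(add(add(Z, SZ), SZ)), S^4(Z)))
  →6  S(S(add(add(add(Z, SZ), SZ), S^4(Z))))
  →7  S(S(add(add(SZ, SZ), S^4(Z))))
  →8  S(S(add(S(add(Z, SZ)), S^4(Z))))
  →9  S(S(S(add(add(Z, SZ), S^4(Z)))))
  →10  S(S(S(add(SZ, S^4(Z)))))
  →11  S(S(S(S(add(Z, S^4(Z))))))
  →12  S^8(Z)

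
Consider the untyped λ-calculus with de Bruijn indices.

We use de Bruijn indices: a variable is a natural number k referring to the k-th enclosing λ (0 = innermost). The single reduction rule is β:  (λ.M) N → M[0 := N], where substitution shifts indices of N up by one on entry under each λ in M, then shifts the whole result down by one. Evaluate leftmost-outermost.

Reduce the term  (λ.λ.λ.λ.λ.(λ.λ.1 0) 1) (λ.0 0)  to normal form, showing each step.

Answer: normal form = λ.λ.λ.λ.λ.2 0  (in 2 steps)

Derivation:
  start: (λ.λ.λ.λ.λ.(λ.λ.1 0) 1) (λ.0 0)
  step 1: λ.λ.λ.λ.(λ.λ.1 0) 1
  step 2: λ.λ.λ.λ.λ.2 0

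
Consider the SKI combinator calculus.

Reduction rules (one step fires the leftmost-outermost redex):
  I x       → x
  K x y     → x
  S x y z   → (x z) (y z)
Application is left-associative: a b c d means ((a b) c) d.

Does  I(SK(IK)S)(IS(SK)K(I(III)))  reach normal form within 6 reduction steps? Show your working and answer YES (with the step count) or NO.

  start: I(SK(IK)S)(IS(SK)K(I(III)))
  →1  SK(IK)S(IS(SK)K(I(III)))
  →2  KS(IKS)(IS(SK)K(I(III)))
  →3  S(IS(SK)K(I(III)))
  →4  S(S(SK)K(I(III)))
  →5  S(SK(I(III))(K(I(III))))
  →6  S(K(K(I(III)))(I(III)(K(I(III)))))

Answer: NO — after 6 steps the term is S(K(K(I(III)))(I(III)(K(I(III))))), not yet normal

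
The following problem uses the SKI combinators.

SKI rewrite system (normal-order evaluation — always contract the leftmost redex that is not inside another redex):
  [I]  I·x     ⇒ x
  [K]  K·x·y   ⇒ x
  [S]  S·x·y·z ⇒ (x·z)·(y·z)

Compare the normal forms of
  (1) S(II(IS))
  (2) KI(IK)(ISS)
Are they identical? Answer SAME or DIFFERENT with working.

Term A:
  start: S(II(IS))
  [1] S(I(IS))
  [2] S(IS)
  [3] SS

Term B:
  start: KI(IK)(ISS)
  [1] I(ISS)
  [2] ISS
  [3] SS

Answer: SAME — A ⇓ SS, B ⇓ SS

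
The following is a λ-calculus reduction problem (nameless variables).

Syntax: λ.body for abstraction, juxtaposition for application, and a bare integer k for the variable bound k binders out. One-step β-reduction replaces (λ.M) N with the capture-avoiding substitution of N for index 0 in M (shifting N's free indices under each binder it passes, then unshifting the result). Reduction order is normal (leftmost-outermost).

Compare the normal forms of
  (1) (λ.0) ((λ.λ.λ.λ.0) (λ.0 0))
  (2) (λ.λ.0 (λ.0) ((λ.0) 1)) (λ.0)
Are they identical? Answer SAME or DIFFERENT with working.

Term A:
  start: (λ.0) ((λ.λ.λ.λ.0) (λ.0 0))
  →1  (λ.λ.λ.λ.0) (λ.0 0)
  →2  λ.λ.λ.0

Term B:
  start: (λ.λ.0 (λ.0) ((λ.0) 1)) (λ.0)
  →1  λ.0 (λ.0) ((λ.0) (λ.0))
  →2  λ.0 (λ.0) (λ.0)

Answer: DIFFERENT — A ⇓ λ.λ.λ.0, B ⇓ λ.0 (λ.0) (λ.0)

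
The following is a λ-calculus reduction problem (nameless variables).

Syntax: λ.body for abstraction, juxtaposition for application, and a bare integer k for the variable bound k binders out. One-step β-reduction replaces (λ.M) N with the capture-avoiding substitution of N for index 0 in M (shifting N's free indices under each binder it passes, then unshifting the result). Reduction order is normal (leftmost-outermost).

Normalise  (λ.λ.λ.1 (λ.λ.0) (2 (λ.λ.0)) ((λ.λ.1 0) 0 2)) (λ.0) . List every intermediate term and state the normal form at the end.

  start: (λ.λ.λ.1 (λ.λ.0) (2 (λ.λ.0)) ((λ.λ.1 0) 0 2)) (λ.0)
  [1] λ.λ.1 (λ.λ.0) ((λ.0) (λ.λ.0)) ((λ.λ.1 0) 0 (λ.0))
  [2] λ.λ.1 (λ.λ.0) (λ.λ.0) ((λ.λ.1 0) 0 (λ.0))
  [3] λ.λ.1 (λ.λ.0) (λ.λ.0) ((λ.1 0) (λ.0))
  [4] λ.λ.1 (λ.λ.0) (λ.λ.0) (0 (λ.0))

Answer: normal form = λ.λ.1 (λ.λ.0) (λ.λ.0) (0 (λ.0))  (in 4 steps)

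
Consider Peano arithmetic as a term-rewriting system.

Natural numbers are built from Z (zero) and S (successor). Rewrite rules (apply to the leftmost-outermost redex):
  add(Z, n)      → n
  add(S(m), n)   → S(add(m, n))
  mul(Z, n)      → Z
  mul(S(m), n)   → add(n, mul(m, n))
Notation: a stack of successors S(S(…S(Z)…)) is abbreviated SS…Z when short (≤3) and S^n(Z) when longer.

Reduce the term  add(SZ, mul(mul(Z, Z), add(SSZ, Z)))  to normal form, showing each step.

Answer: normal form = SZ  (in 4 steps)

Reduction:
  start: add(SZ, mul(mul(Z, Z), add(SSZ, Z)))
  step 1: S(add(Z, mul(mul(Z, Z), add(SSZ, Z))))
  step 2: S(mul(mul(Z, Z), add(SSZ, Z)))
  step 3: S(mul(Z, add(SSZ, Z)))
  step 4: SZ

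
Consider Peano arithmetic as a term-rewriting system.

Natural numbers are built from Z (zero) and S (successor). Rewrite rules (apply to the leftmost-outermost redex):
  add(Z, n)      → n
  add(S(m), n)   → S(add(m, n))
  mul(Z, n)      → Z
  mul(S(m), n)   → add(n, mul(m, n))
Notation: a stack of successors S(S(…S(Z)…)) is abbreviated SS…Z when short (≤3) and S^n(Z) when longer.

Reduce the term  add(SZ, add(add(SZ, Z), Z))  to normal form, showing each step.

Answer: normal form = SSZ  (in 6 steps)

Reduction:
  start: add(SZ, add(add(SZ, Z), Z))
  [1] S(add(Z, add(add(SZ, Z), Z)))
  [2] S(add(add(SZ, Z), Z))
  [3] S(add(S(add(Z, Z)), Z))
  [4] S(S(add(add(Z, Z), Z)))
  [5] S(S(add(Z, Z)))
  [6] SSZ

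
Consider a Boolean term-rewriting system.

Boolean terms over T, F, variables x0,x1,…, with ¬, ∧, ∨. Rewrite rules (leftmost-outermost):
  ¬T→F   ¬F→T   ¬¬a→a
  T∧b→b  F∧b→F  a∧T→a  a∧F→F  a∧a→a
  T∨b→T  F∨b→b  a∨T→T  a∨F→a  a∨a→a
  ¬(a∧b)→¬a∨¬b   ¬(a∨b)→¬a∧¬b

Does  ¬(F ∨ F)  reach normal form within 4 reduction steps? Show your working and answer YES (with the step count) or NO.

  start: ¬(F ∨ F)
  step 1: ¬F ∧ ¬F
  step 2: ¬F
  step 3: T

Answer: YES — reaches normal form T in 3 ≤ 4 steps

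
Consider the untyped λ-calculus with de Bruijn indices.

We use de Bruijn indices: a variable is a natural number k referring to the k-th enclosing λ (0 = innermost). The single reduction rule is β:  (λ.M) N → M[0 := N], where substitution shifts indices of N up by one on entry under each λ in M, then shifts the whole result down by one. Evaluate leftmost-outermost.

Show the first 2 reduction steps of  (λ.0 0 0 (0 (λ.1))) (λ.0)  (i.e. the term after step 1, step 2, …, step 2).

Answer: after 2 steps: (λ.0) (λ.0) ((λ.0) (λ.λ.0))

Reduction:
  start: (λ.0 0 0 (0 (λ.1))) (λ.0)
  →1  (λ.0) (λ.0) (λ.0) ((λ.0) (λ.λ.0))
  →2  (λ.0) (λ.0) ((λ.0) (λ.λ.0))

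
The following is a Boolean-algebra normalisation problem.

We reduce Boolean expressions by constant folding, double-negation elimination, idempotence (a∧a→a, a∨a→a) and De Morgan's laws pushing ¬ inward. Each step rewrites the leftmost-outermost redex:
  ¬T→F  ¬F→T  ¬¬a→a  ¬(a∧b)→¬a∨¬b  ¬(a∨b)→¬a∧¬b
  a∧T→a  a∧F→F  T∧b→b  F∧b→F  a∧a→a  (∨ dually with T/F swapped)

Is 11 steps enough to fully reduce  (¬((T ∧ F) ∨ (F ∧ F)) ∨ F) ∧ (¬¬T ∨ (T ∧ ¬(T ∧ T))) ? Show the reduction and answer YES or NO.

  start: (¬((T ∧ F) ∨ (F ∧ F)) ∨ F) ∧ (¬¬T ∨ (T ∧ ¬(T ∧ T)))
  →1  ¬((T ∧ F) ∨ (F ∧ F)) ∧ (¬¬T ∨ (T ∧ ¬(T ∧ T)))
  →2  (¬(T ∧ F) ∧ ¬(F ∧ F)) ∧ (¬¬T ∨ (T ∧ ¬(T ∧ T)))
  →3  ((¬T ∨ ¬F) ∧ ¬(F ∧ F)) ∧ (¬¬T ∨ (T ∧ ¬(T ∧ T)))
  →4  ((F ∨ ¬F) ∧ ¬(F ∧ F)) ∧ (¬¬T ∨ (T ∧ ¬(T ∧ T)))
  →5  (¬F ∧ ¬(F ∧ F)) ∧ (¬¬T ∨ (T ∧ ¬(T ∧ T)))
  →6  (T ∧ ¬(F ∧ F)) ∧ (¬¬T ∨ (T ∧ ¬(T ∧ T)))
  →7  ¬(F ∧ F) ∧ (¬¬T ∨ (T ∧ ¬(T ∧ T)))
  →8  (¬F ∨ ¬F) ∧ (¬¬T ∨ (T ∧ ¬(T ∧ T)))
  →9  ¬F ∧ (¬¬T ∨ (T ∧ ¬(T ∧ T)))
  →10  T ∧ (¬¬T ∨ (T ∧ ¬(T ∧ T)))
  →11  ¬¬T ∨ (T ∧ ¬(T ∧ T))

Answer: NO — after 11 steps the term is ¬¬T ∨ (T ∧ ¬(T ∧ T)), not yet normal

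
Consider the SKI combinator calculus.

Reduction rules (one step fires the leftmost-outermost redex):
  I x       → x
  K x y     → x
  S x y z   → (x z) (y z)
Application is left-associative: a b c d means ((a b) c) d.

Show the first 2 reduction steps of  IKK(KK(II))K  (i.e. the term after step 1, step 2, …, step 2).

Answer: after 2 steps: KK

Derivation:
  start: IKK(KK(II))K
  [1] KK(KK(II))K
  [2] KK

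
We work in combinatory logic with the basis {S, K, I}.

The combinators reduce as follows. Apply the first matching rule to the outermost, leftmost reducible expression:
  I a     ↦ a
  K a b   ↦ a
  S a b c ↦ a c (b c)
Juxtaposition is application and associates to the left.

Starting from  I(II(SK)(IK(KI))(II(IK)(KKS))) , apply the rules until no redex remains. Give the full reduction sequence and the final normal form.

  start: I(II(SK)(IK(KI))(II(IK)(KKS)))
  step 1: II(SK)(IK(KI))(II(IK)(KKS))
  step 2: I(SK)(IK(KI))(II(IK)(KKS))
  step 3: SK(IK(KI))(II(IK)(KKS))
  step 4: K(II(IK)(KKS))(IK(KI)(II(IK)(KKS)))
  step 5: II(IK)(KKS)
  step 6: I(IK)(KKS)
  step 7: IK(KKS)
  step 8: K(KKS)
  step 9: KK

Answer: normal form = KK  (in 9 steps)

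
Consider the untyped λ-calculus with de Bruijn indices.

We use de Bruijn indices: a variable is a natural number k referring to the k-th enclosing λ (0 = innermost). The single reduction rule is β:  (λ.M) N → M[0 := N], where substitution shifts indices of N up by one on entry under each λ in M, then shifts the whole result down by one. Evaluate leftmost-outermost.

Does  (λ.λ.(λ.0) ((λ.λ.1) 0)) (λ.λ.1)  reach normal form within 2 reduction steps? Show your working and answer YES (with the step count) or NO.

  start: (λ.λ.(λ.0) ((λ.λ.1) 0)) (λ.λ.1)
  [1] λ.(λ.0) ((λ.λ.1) 0)
  [2] λ.(λ.λ.1) 0

Answer: NO — after 2 steps the term is λ.(λ.λ.1) 0, not yet normal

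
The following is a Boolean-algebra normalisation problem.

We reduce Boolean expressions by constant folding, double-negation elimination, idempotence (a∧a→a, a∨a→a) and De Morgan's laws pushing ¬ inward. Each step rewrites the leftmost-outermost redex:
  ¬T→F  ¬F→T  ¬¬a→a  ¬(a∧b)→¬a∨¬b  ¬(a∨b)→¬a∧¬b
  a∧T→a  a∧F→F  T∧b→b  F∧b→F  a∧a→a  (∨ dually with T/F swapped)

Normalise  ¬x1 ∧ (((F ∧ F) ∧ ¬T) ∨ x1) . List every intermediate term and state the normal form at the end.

  start: ¬x1 ∧ (((F ∧ F) ∧ ¬T) ∨ x1)
  [1] ¬x1 ∧ ((F ∧ ¬T) ∨ x1)
  [2] ¬x1 ∧ (F ∨ x1)
  [3] ¬x1 ∧ x1

Answer: normal form = ¬x1 ∧ x1  (in 3 steps)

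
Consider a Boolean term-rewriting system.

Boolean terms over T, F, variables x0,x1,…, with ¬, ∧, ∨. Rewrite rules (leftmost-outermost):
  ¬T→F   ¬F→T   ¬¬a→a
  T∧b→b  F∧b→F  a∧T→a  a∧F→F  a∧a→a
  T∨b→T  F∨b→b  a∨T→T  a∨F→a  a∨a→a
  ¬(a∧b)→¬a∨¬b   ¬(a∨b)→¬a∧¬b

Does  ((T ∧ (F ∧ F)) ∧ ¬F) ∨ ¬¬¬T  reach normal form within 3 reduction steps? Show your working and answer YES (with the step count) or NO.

  start: ((T ∧ (F ∧ F)) ∧ ¬F) ∨ ¬¬¬T
  [1] ((F ∧ F) ∧ ¬F) ∨ ¬¬¬T
  [2] (F ∧ ¬F) ∨ ¬¬¬T
  [3] F ∨ ¬¬¬T

Answer: NO — after 3 steps the term is F ∨ ¬¬¬T, not yet normal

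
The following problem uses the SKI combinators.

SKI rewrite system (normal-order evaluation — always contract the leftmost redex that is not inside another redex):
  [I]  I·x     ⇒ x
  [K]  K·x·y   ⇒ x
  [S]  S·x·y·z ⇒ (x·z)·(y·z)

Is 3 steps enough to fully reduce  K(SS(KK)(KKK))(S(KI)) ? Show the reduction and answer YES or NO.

  start: K(SS(KK)(KKK))(S(KI))
  [1] SS(KK)(KKK)
  [2] S(KKK)(KK(KKK))
  [3] SK(KK(KKK))

Answer: NO — after 3 steps the term is SK(KK(KKK)), not yet normal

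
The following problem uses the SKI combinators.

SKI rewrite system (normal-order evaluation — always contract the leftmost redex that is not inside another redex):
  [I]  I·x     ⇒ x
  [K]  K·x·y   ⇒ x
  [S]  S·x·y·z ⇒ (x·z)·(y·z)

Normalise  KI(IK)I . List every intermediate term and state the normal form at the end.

Answer: normal form = I  (in 2 steps)

Working:
  start: KI(IK)I
  step 1: II
  step 2: I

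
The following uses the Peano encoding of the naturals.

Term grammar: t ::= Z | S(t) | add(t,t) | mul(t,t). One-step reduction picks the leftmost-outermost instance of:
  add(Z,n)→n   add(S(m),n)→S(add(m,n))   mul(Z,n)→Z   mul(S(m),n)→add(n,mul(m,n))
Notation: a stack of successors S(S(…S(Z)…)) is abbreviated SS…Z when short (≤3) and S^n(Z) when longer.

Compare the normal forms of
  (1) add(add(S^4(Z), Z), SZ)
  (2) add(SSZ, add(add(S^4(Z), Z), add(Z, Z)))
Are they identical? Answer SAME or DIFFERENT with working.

Term A:
  start: add(add(S^4(Z), Z), SZ)
  [1] add(S(add(SSSZ, Z)), SZ)
  [2] S(add(add(SSSZ, Z), SZ))
  [3] S(add(S(add(SSZ, Z)), SZ))
  [4] S(S(add(add(SSZ, Z), SZ)))
  [5] S(S(add(S(add(SZ, Z)), SZ)))
  [6] S(S(S(add(add(SZ, Z), SZ))))
  [7] S(S(S(add(S(add(Z, Z)), SZ))))
  [8] S(S(S(S(add(add(Z, Z), SZ)))))
  [9] S(S(S(S(add(Z, SZ)))))
  [10] S^5(Z)

Term B:
  start: add(SSZ, add(add(S^4(Z), Z), add(Z, Z)))
  [1] S(add(SZ, add(add(S^4(Z), Z), add(Z, Z))))
  [2] S(S(add(Z, add(add(S^4(Z), Z), add(Z, Z)))))
  [3] S(S(add(add(S^4(Z), Z), add(Z, Z))))
  [4] S(S(add(S(add(SSSZ, Z)), add(Z, Z))))
  [5] S(S(S(add(add(SSSZ, Z), add(Z, Z)))))
  [6] S(S(S(add(S(add(SSZ, Z)), add(Z, Z)))))
  [7] S(S(S(S(add(add(SSZ, Z), add(Z, Z))))))
  [8] S(S(S(S(add(S(add(SZ, Z)), add(Z, Z))))))
  [9] S(S(S(S(S(add(add(SZ, Z), add(Z, Z)))))))
  [10] S(S(S(S(S(add(S(add(Z, Z)), add(Z, Z)))))))
  [11] S(S(S(S(S(S(add(add(Z, Z), add(Z, Z))))))))
  [12] S(S(S(S(S(S(add(Z, add(Z, Z))))))))
  [13] S(S(S(S(S(S(add(Z, Z)))))))
  [14] S^6(Z)

Answer: DIFFERENT — A ⇓ S^5(Z), B ⇓ S^6(Z)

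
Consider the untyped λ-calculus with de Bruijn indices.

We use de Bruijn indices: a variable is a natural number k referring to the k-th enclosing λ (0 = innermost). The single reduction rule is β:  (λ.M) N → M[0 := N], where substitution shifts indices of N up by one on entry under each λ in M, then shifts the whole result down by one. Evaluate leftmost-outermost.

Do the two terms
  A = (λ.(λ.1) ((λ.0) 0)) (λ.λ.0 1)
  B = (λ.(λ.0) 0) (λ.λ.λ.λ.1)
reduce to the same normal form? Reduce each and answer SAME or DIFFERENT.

Answer: DIFFERENT — A ⇓ λ.λ.0 1, B ⇓ λ.λ.λ.λ.1

Reduction:
Term A:
  start: (λ.(λ.1) ((λ.0) 0)) (λ.λ.0 1)
  →1  (λ.λ.λ.0 1) ((λ.0) (λ.λ.0 1))
  →2  λ.λ.0 1

Term B:
  start: (λ.(λ.0) 0) (λ.λ.λ.λ.1)
  →1  (λ.0) (λ.λ.λ.λ.1)
  →2  λ.λ.λ.λ.1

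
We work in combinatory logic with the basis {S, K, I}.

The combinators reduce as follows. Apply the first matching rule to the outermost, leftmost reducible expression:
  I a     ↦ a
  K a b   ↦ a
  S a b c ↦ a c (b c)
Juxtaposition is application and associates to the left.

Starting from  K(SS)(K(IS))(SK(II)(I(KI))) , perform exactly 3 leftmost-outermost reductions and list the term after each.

Answer: after 3 steps: SS(I(KI))

Working:
  start: K(SS)(K(IS))(SK(II)(I(KI)))
  →1  SS(SK(II)(I(KI)))
  →2  SS(K(I(KI))(II(I(KI))))
  →3  SS(I(KI))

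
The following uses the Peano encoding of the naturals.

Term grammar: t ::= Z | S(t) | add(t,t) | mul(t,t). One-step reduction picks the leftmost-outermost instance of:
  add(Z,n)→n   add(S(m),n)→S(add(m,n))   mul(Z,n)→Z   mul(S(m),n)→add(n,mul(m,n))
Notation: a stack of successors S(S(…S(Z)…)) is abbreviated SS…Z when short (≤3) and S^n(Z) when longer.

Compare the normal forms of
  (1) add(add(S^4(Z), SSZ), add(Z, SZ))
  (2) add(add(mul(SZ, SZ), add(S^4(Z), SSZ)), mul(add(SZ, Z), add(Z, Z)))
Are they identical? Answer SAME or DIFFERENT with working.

Term A:
  start: add(add(S^4(Z), SSZ), add(Z, SZ))
  →1  add(S(add(SSSZ, SSZ)), add(Z, SZ))
  →2  S(add(add(SSSZ, SSZ), add(Z, SZ)))
  →3  S(add(S(add(SSZ, SSZ)), add(Z, SZ)))
  →4  S(S(add(add(SSZ, SSZ), add(Z, SZ))))
  →5  S(S(add(S(add(SZ, SSZ)), add(Z, SZ))))
  →6  S(S(S(add(add(SZ, SSZ), add(Z, SZ)))))
  →7  S(S(S(add(S(add(Z, SSZ)), add(Z, SZ)))))
  →8  S(S(S(S(add(add(Z, SSZ), add(Z, SZ))))))
  →9  S(S(S(S(add(SSZ, add(Z, SZ))))))
  →10  S(S(S(S(S(add(SZ, add(Z, SZ)))))))
  →11  S(S(S(S(S(S(add(Z, add(Z, SZ))))))))
  →12  S(S(S(S(S(S(add(Z, SZ)))))))
  →13  S^7(Z)

Term B:
  start: add(add(mul(SZ, SZ), add(S^4(Z), SSZ)), mul(add(SZ, Z), add(Z, Z)))
  →1  add(add(add(SZ, mul(Z, SZ)), add(S^4(Z), SSZ)), mul(add(SZ, Z), add(Z, Z)))
  →2  add(add(S(add(Z, mul(Z, SZ))), add(S^4(Z), SSZ)), mul(add(SZ, Z), add(Z, Z)))
  →3  add(S(add(add(Z, mul(Z, SZ)), add(S^4(Z), SSZ))), mul(add(SZ, Z), add(Z, Z)))
  →4  S(add(add(add(Z, mul(Z, SZ)), add(S^4(Z), SSZ)), mul(add(SZ, Z), add(Z, Z))))
  →5  S(add(add(mul(Z, SZ), add(S^4(Z), SSZ)), mul(add(SZ, Z), add(Z, Z))))
  →6  S(add(add(Z, add(S^4(Z), SSZ)), mul(add(SZ, Z), add(Z, Z))))
  →7  S(add(add(S^4(Z), SSZ), mul(add(SZ, Z), add(Z, Z))))
  →8  S(add(S(add(SSSZ, SSZ)), mul(add(SZ, Z), add(Z, Z))))
  →9  S(S(add(add(SSSZ, SSZ), mul(add(SZ, Z), add(Z, Z)))))
  →10  S(S(add(S(add(SSZ, SSZ)), mul(add(SZ, Z), add(Z, Z)))))
  →11  S(S(S(add(add(SSZ, SSZ), mul(add(SZ, Z), add(Z, Z))))))
  →12  S(S(S(add(S(add(SZ, SSZ)), mul(add(SZ, Z), add(Z, Z))))))
  →13  S(S(S(S(add(add(SZ, SSZ), mul(add(SZ, Z), add(Z, Z)))))))
  →14  S(S(S(S(add(S(add(Z, SSZ)), mul(add(SZ, Z), add(Z, Z)))))))
  →15  S(S(S(S(S(add(add(Z, SSZ), mul(add(SZ, Z), add(Z, Z))))))))
  →16  S(S(S(S(S(add(SSZ, mul(add(SZ, Z), add(Z, Z))))))))
  →17  S(S(S(S(S(S(add(SZ, mul(add(SZ, Z), add(Z, Z)))))))))
  →18  S(S(S(S(S(S(S(add(Z, mul(add(SZ, Z), add(Z, Z))))))))))
  →19  S(S(S(S(S(S(S(mul(add(SZ, Z), add(Z, Z)))))))))
  →20  S(S(S(S(S(S(S(mul(S(add(Z, Z)), add(Z, Z)))))))))
  →21  S(S(S(S(S(S(S(add(add(Z, Z), mul(add(Z, Z), add(Z, Z))))))))))
  →22  S(S(S(S(S(S(S(add(Z, mul(add(Z, Z), add(Z, Z))))))))))
  →23  S(S(S(S(S(S(S(mul(add(Z, Z), add(Z, Z)))))))))
  →24  S(S(S(S(S(S(S(mul(Z, add(Z, Z)))))))))
  →25  S^7(Z)

Answer: SAME — A ⇓ S^7(Z), B ⇓ S^7(Z)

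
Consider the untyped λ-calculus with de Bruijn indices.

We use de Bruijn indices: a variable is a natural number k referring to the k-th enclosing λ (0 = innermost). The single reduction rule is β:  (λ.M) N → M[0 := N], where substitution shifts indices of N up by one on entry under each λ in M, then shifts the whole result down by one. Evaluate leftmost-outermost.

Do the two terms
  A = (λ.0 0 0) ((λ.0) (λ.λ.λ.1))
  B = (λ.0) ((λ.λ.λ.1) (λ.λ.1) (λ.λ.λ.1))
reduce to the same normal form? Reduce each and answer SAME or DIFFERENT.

Answer: SAME — A ⇓ λ.λ.λ.λ.1, B ⇓ λ.λ.λ.λ.1

Derivation:
Term A:
  start: (λ.0 0 0) ((λ.0) (λ.λ.λ.1))
  step 1: (λ.0) (λ.λ.λ.1) ((λ.0) (λ.λ.λ.1)) ((λ.0) (λ.λ.λ.1))
  step 2: (λ.λ.λ.1) ((λ.0) (λ.λ.λ.1)) ((λ.0) (λ.λ.λ.1))
  step 3: (λ.λ.1) ((λ.0) (λ.λ.λ.1))
  step 4: λ.(λ.0) (λ.λ.λ.1)
  step 5: λ.λ.λ.λ.1

Term B:
  start: (λ.0) ((λ.λ.λ.1) (λ.λ.1) (λ.λ.λ.1))
  step 1: (λ.λ.λ.1) (λ.λ.1) (λ.λ.λ.1)
  step 2: (λ.λ.1) (λ.λ.λ.1)
  step 3: λ.λ.λ.λ.1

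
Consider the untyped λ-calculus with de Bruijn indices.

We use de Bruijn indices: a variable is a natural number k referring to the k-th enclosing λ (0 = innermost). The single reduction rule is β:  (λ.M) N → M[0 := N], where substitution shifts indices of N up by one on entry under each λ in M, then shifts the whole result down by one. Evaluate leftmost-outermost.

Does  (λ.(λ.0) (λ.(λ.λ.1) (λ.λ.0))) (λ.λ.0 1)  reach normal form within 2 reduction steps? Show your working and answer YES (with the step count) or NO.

  start: (λ.(λ.0) (λ.(λ.λ.1) (λ.λ.0))) (λ.λ.0 1)
  →1  (λ.0) (λ.(λ.λ.1) (λ.λ.0))
  →2  λ.(λ.λ.1) (λ.λ.0)

Answer: NO — after 2 steps the term is λ.(λ.λ.1) (λ.λ.0), not yet normal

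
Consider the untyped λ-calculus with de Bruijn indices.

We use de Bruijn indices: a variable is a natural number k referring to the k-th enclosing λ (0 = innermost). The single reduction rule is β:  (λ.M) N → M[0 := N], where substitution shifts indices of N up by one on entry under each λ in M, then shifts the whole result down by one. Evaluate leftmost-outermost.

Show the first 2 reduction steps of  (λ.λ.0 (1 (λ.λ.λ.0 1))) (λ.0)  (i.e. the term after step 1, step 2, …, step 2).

  start: (λ.λ.0 (1 (λ.λ.λ.0 1))) (λ.0)
  [1] λ.0 ((λ.0) (λ.λ.λ.0 1))
  [2] λ.0 (λ.λ.λ.0 1)

Answer: after 2 steps: λ.0 (λ.λ.λ.0 1)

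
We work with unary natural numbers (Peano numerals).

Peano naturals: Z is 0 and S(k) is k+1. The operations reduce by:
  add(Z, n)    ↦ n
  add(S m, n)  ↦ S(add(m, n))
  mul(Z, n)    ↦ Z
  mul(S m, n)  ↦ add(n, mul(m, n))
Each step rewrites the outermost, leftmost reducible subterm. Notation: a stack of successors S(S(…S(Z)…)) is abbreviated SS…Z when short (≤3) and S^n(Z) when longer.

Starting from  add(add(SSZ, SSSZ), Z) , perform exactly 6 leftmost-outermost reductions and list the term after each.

Answer: after 6 steps: S(S(S(add(SSZ, Z))))

Reduction:
  start: add(add(SSZ, SSSZ), Z)
  [1] add(S(add(SZ, SSSZ)), Z)
  [2] S(add(add(SZ, SSSZ), Z))
  [3] S(add(S(add(Z, SSSZ)), Z))
  [4] S(S(add(add(Z, SSSZ), Z)))
  [5] S(S(add(SSSZ, Z)))
  [6] S(S(S(add(SSZ, Z))))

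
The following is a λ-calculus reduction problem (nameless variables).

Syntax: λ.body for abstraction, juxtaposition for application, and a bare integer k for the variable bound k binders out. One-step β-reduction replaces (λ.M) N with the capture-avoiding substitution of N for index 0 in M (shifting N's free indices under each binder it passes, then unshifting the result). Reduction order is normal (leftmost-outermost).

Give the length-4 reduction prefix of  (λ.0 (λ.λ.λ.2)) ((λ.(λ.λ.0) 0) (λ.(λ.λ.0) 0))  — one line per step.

  start: (λ.0 (λ.λ.λ.2)) ((λ.(λ.λ.0) 0) (λ.(λ.λ.0) 0))
  →1  (λ.(λ.λ.0) 0) (λ.(λ.λ.0) 0) (λ.λ.λ.2)
  →2  (λ.λ.0) (λ.(λ.λ.0) 0) (λ.λ.λ.2)
  →3  (λ.0) (λ.λ.λ.2)
  →4  λ.λ.λ.2

Answer: after 4 steps: λ.λ.λ.2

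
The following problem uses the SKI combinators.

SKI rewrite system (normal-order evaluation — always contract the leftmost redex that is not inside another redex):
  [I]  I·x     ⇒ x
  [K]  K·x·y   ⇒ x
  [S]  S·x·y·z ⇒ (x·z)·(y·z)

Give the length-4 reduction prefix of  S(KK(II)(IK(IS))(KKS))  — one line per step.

Answer: after 4 steps: S(KS)

Reduction:
  start: S(KK(II)(IK(IS))(KKS))
  [1] S(K(IK(IS))(KKS))
  [2] S(IK(IS))
  [3] S(K(IS))
  [4] S(KS)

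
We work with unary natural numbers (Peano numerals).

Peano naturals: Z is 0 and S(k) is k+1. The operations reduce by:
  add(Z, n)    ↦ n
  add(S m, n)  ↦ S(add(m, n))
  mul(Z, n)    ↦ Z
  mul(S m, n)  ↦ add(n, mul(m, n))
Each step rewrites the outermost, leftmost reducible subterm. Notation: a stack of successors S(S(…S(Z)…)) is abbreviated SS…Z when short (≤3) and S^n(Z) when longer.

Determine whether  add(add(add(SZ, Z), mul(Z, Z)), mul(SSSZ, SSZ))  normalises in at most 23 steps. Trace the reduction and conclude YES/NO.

  start: add(add(add(SZ, Z), mul(Z, Z)), mul(SSSZ, SSZ))
  [1] add(add(S(add(Z, Z)), mul(Z, Z)), mul(SSSZ, SSZ))
  [2] add(S(add(add(Z, Z), mul(Z, Z))), mul(SSSZ, SSZ))
  [3] S(add(add(add(Z, Z), mul(Z, Z)), mul(SSSZ, SSZ)))
  [4] S(add(add(Z, mul(Z, Z)), mul(SSSZ, SSZ)))
  [5] S(add(mul(Z, Z), mul(SSSZ, SSZ)))
  [6] S(add(Z, mul(SSSZ, SSZ)))
  [7] S(mul(SSSZ, SSZ))
  [8] S(add(SSZ, mul(SSZ, SSZ)))
  [9] S(S(add(SZ, mul(SSZ, SSZ))))
  [10] S(S(S(add(Z, mul(SSZ, SSZ)))))
  [11] S(S(S(mul(SSZ, SSZ))))
  [12] S(S(S(add(SSZ, mul(SZ, SSZ)))))
  [13] S(S(S(S(add(SZ, mul(SZ, SSZ))))))
  [14] S(S(S(S(S(add(Z, mul(SZ, SSZ)))))))
  [15] S(S(S(S(S(mul(SZ, SSZ))))))
  [16] S(S(S(S(S(add(SSZ, mul(Z, SSZ)))))))
  [17] S(S(S(S(S(S(add(SZ, mul(Z, SSZ))))))))
  [18] S(S(S(S(S(S(S(add(Z, mul(Z, SSZ)))))))))
  [19] S(S(S(S(S(S(S(mul(Z, SSZ))))))))
  [20] S^7(Z)

Answer: YES — reaches normal form S^7(Z) in 20 ≤ 23 steps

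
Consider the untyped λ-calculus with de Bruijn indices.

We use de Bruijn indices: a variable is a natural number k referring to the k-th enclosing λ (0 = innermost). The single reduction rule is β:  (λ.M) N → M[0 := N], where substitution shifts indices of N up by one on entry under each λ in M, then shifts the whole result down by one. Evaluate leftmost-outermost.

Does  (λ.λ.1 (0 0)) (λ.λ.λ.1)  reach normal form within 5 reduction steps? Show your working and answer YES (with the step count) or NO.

Answer: YES — reaches normal form λ.λ.λ.1 in 2 ≤ 5 steps

Working:
  start: (λ.λ.1 (0 0)) (λ.λ.λ.1)
  [1] λ.(λ.λ.λ.1) (0 0)
  [2] λ.λ.λ.1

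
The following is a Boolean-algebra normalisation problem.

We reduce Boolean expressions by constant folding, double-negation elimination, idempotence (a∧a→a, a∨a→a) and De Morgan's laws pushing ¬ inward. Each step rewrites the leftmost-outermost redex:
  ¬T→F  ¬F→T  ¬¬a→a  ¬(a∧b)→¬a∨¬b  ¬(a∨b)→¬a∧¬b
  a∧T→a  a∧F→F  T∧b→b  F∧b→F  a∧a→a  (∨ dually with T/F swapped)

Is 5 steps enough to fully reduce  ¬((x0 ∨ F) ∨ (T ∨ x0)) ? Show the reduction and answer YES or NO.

Answer: NO — after 5 steps the term is ¬x0 ∧ (¬T ∧ ¬x0), not yet normal

Working:
  start: ¬((x0 ∨ F) ∨ (T ∨ x0))
  →1  ¬(x0 ∨ F) ∧ ¬(T ∨ x0)
  →2  (¬x0 ∧ ¬F) ∧ ¬(T ∨ x0)
  →3  (¬x0 ∧ T) ∧ ¬(T ∨ x0)
  →4  ¬x0 ∧ ¬(T ∨ x0)
  →5  ¬x0 ∧ (¬T ∧ ¬x0)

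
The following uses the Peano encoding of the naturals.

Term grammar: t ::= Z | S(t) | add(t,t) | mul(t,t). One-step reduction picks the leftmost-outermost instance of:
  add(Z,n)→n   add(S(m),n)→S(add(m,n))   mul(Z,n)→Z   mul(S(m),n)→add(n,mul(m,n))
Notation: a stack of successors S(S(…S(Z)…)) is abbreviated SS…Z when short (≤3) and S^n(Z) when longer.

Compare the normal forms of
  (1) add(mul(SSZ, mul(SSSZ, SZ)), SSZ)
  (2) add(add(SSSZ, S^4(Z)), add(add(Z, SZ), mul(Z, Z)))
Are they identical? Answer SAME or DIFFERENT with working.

Term A:
  start: add(mul(SSZ, mul(SSSZ, SZ)), SSZ)
  →1  add(add(mul(SSSZ, SZ), mul(SZ, mul(SSSZ, SZ))), SSZ)
  →2  add(add(add(SZ, mul(SSZ, SZ)), mul(SZ, mul(SSSZ, SZ))), SSZ)
  →3  add(add(S(add(Z, mul(SSZ, SZ))), mul(SZ, mul(SSSZ, SZ))), SSZ)
  →4  add(S(add(add(Z, mul(SSZ, SZ)), mul(SZ, mul(SSSZ, SZ)))), SSZ)
  →5  S(add(add(add(Z, mul(SSZ, SZ)), mul(SZ, mul(SSSZ, SZ))), SSZ))
  →6  S(add(add(mul(SSZ, SZ), mul(SZ, mul(SSSZ, SZ))), SSZ))
  →7  S(add(add(add(SZ, mul(SZ, SZ)), mul(SZ, mul(SSSZ, SZ))), SSZ))
  →8  S(add(add(S(add(Z, mul(SZ, SZ))), mul(SZ, mul(SSSZ, SZ))), SSZ))
  →9  S(add(S(add(add(Z, mul(SZ, SZ)), mul(SZ, mul(SSSZ, SZ)))), SSZ))
  →10  S(S(add(add(add(Z, mul(SZ, SZ)), mul(SZ, mul(SSSZ, SZ))), SSZ)))
  →11  S(S(add(add(mul(SZ, SZ), mul(SZ, mul(SSSZ, SZ))), SSZ)))
  →12  S(S(add(add(add(SZ, mul(Z, SZ)), mul(SZ, mul(SSSZ, SZ))), SSZ)))
  →13  S(S(add(add(S(add(Z, mul(Z, SZ))), mul(SZ, mul(SSSZ, SZ))), SSZ)))
  →14  S(S(add(S(add(add(Z, mul(Z, SZ)), mul(SZ, mul(SSSZ, SZ)))), SSZ)))
  →15  S(S(S(add(add(add(Z, mul(Z, SZ)), mul(SZ, mul(SSSZ, SZ))), SSZ))))
  →16  S(S(S(add(add(mul(Z, SZ), mul(SZ, mul(SSSZ, SZ))), SSZ))))
  →17  S(S(S(add(add(Z, mul(SZ, mul(SSSZ, SZ))), SSZ))))
  →18  S(S(S(add(mul(SZ, mul(SSSZ, SZ)), SSZ))))
  →19  S(S(S(add(add(mul(SSSZ, SZ), mul(Z, mul(SSSZ, SZ))), SSZ))))
  →20  S(S(S(add(add(add(SZ, mul(SSZ, SZ)), mul(Z, mul(SSSZ, SZ))), SSZ))))
  →21  S(S(S(add(add(S(add(Z, mul(SSZ, SZ))), mul(Z, mul(SSSZ, SZ))), SSZ))))
  →22  S(S(S(add(S(add(add(Z, mul(SSZ, SZ)), mul(Z, mul(SSSZ, SZ)))), SSZ))))
  →23  S(S(S(S(add(add(add(Z, mul(SSZ, SZ)), mul(Z, mul(SSSZ, SZ))), SSZ)))))
  →24  S(S(S(S(add(add(mul(SSZ, SZ), mul(Z, mul(SSSZ, SZ))), SSZ)))))
  →25  S(S(S(S(add(add(add(SZ, mul(SZ, SZ)), mul(Z, mul(SSSZ, SZ))), SSZ)))))
  →26  S(S(S(S(add(add(S(add(Z, mul(SZ, SZ))), mul(Z, mul(SSSZ, SZ))), SSZ)))))
  →27  S(S(S(S(add(S(add(add(Z, mul(SZ, SZ)), mul(Z, mul(SSSZ, SZ)))), SSZ)))))
  →28  S(S(S(S(S(add(add(add(Z, mul(SZ, SZ)), mul(Z, mul(SSSZ, SZ))), SSZ))))))
  →29  S(S(S(S(S(add(add(mul(SZ, SZ), mul(Z, mul(SSSZ, SZ))), SSZ))))))
  →30  S(S(S(S(S(add(add(add(SZ, mul(Z, SZ)), mul(Z, mul(SSSZ, SZ))), SSZ))))))
  →31  S(S(S(S(S(add(add(S(add(Z, mul(Z, SZ))), mul(Z, mul(SSSZ, SZ))), SSZ))))))
  →32  S(S(S(S(S(add(S(add(add(Z, mul(Z, SZ)), mul(Z, mul(SSSZ, SZ)))), SSZ))))))
  →33  S(S(S(S(S(S(add(add(add(Z, mul(Z, SZ)), mul(Z, mul(SSSZ, SZ))), SSZ)))))))
  →34  S(S(S(S(S(S(add(add(mul(Z, SZ), mul(Z, mul(SSSZ, SZ))), SSZ)))))))
  →35  S(S(S(S(S(S(add(add(Z, mul(Z, mul(SSSZ, SZ))), SSZ)))))))
  →36  S(S(S(S(S(S(add(mul(Z, mul(SSSZ, SZ)), SSZ)))))))
  →37  S(S(S(S(S(S(add(Z, SSZ)))))))
  →38  S^8(Z)

Term B:
  start: add(add(SSSZ, S^4(Z)), add(add(Z, SZ), mul(Z, Z)))
  →1  add(S(add(SSZ, S^4(Z))), add(add(Z, SZ), mul(Z, Z)))
  →2  S(add(add(SSZ, S^4(Z)), add(add(Z, SZ), mul(Z, Z))))
  →3  S(add(S(add(SZ, S^4(Z))), add(add(Z, SZ), mul(Z, Z))))
  →4  S(S(add(add(SZ, S^4(Z)), add(add(Z, SZ), mul(Z, Z)))))
  →5  S(S(add(S(add(Z, S^4(Z))), add(add(Z, SZ), mul(Z, Z)))))
  →6  S(S(S(add(add(Z, S^4(Z)), add(add(Z, SZ), mul(Z, Z))))))
  →7  S(S(S(add(S^4(Z), add(add(Z, SZ), mul(Z, Z))))))
  →8  S(S(S(S(add(SSSZ, add(add(Z, SZ), mul(Z, Z)))))))
  →9  S(S(S(S(S(add(SSZ, add(add(Z, SZ), mul(Z, Z))))))))
  →10  S(S(S(S(S(S(add(SZ, add(add(Z, SZ), mul(Z, Z)))))))))
  →11  S(S(S(S(S(S(S(add(Z, add(add(Z, SZ), mul(Z, Z))))))))))
  →12  S(S(S(S(S(S(S(add(add(Z, SZ), mul(Z, Z)))))))))
  →13  S(S(S(S(S(S(S(add(SZ, mul(Z, Z)))))))))
  →14  S(S(S(S(S(S(S(S(add(Z, mul(Z, Z))))))))))
  →15  S(S(S(S(S(S(S(S(mul(Z, Z)))))))))
  →16  S^8(Z)

Answer: SAME — A ⇓ S^8(Z), B ⇓ S^8(Z)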